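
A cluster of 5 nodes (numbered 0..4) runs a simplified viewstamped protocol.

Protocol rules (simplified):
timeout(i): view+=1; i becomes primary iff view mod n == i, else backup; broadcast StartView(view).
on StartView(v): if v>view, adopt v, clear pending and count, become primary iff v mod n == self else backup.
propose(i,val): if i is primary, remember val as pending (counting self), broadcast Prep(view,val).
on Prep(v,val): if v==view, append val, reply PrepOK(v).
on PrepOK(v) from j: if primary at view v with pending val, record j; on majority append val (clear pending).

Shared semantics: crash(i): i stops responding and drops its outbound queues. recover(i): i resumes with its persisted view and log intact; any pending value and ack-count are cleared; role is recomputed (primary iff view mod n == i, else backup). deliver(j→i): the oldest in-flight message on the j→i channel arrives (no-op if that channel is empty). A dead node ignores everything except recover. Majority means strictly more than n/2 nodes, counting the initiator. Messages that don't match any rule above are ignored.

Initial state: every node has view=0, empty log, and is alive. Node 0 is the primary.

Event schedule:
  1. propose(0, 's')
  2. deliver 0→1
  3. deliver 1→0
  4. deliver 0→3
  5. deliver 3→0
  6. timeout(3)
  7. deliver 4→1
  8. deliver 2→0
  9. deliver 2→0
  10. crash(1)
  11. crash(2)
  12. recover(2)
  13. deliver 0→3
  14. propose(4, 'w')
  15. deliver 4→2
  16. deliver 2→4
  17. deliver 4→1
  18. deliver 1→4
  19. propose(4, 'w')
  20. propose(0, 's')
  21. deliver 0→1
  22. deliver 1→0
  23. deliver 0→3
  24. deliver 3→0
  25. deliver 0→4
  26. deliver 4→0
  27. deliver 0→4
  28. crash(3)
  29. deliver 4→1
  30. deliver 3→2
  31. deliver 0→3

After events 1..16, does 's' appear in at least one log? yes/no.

e1 propose(0,'s'): ·
e2 deliver 0→1: 1[back,v=0,s]
e3 deliver 1→0: ·
e4 deliver 0→3: 3[back,v=0,s]
e5 deliver 3→0: 0[prim,v=0,s]
e6 timeout(3): 3[back,v=1,s]
e7 deliver 4→1: ·
e8 deliver 2→0: ·
e9 deliver 2→0: ·
e10 crash(1): 1[✗back,v=0,s]
e11 crash(2): 2[✗back,v=0,-]
e12 recover(2): 2[back,v=0,-]
e13 deliver 0→3: ·
e14 propose(4,'w'): ·
e15 deliver 4→2: ·
e16 deliver 2→4: ·

yes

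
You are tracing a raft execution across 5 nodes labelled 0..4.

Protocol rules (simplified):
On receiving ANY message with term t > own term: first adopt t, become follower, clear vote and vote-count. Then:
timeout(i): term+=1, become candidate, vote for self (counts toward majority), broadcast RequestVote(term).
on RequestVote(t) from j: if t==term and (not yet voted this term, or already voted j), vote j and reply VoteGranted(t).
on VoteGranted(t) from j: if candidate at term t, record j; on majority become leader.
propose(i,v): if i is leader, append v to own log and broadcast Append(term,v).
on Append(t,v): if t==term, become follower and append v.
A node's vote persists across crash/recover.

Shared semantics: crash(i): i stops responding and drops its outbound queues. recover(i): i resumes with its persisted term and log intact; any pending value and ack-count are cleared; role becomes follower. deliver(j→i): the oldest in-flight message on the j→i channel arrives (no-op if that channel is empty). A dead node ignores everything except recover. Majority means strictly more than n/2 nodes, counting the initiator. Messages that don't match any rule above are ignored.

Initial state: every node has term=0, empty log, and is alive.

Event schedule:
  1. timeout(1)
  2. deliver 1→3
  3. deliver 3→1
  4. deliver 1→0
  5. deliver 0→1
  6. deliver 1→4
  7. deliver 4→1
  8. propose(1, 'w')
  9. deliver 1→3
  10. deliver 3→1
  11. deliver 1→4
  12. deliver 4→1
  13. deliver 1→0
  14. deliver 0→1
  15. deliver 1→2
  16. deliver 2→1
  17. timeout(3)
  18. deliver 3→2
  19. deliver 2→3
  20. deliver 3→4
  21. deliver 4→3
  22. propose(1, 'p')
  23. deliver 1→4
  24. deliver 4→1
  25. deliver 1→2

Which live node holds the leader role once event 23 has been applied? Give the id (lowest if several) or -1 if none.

step 1 timeout(1): 1={cand,t=1,log=-}
step 2 deliver 1→3: 3={foll,t=1,log=-}
step 3 deliver 3→1: —
step 4 deliver 1→0: 0={foll,t=1,log=-}
step 5 deliver 0→1: 1={lead,t=1,log=-}
step 6 deliver 1→4: 4={foll,t=1,log=-}
step 7 deliver 4→1: —
step 8 propose(1,'w'): 1={lead,t=1,log=w}
step 9 deliver 1→3: 3={foll,t=1,log=w}
step 10 deliver 3→1: —
step 11 deliver 1→4: 4={foll,t=1,log=w}
step 12 deliver 4→1: —
step 13 deliver 1→0: 0={foll,t=1,log=w}
step 14 deliver 0→1: —
step 15 deliver 1→2: 2={foll,t=1,log=-}
step 16 deliver 2→1: —
step 17 timeout(3): 3={cand,t=2,log=w}
step 18 deliver 3→2: 2={foll,t=2,log=-}
step 19 deliver 2→3: —
step 20 deliver 3→4: 4={foll,t=2,log=w}
step 21 deliver 4→3: 3={lead,t=2,log=w}
step 22 propose(1,'p'): 1={lead,t=1,log=w,p}
step 23 deliver 1→4: —

1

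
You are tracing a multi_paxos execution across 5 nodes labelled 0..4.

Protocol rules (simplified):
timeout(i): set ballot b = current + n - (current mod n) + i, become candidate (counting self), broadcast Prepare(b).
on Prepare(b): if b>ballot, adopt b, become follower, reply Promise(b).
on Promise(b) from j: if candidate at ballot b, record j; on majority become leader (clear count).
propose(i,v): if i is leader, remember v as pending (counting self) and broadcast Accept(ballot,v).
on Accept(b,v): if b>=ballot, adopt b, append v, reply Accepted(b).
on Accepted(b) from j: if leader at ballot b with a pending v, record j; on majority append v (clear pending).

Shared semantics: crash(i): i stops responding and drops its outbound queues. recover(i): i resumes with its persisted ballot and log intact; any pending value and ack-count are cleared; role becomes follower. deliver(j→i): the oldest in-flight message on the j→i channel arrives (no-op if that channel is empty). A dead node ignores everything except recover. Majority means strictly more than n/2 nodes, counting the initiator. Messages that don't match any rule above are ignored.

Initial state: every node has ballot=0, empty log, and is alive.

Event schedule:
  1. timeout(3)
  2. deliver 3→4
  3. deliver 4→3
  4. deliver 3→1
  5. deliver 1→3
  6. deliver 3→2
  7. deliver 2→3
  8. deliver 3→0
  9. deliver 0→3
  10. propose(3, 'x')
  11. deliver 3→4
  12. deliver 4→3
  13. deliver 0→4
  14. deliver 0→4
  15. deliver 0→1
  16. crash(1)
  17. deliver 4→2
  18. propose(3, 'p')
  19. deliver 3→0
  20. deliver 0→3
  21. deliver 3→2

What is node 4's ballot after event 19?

after 1 — timeout(3): n3:cand/b8/[-]
after 2 — deliver 3→4: n4:foll/b8/[-]
after 3 — deliver 4→3: ·
after 4 — deliver 3→1: n1:foll/b8/[-]
after 5 — deliver 1→3: n3:lead/b8/[-]
after 6 — deliver 3→2: n2:foll/b8/[-]
after 7 — deliver 2→3: ·
after 8 — deliver 3→0: n0:foll/b8/[-]
after 9 — deliver 0→3: ·
after 10 — propose(3,'x'): ·
after 11 — deliver 3→4: n4:foll/b8/[x]
after 12 — deliver 4→3: ·
after 13 — deliver 0→4: ·
after 14 — deliver 0→4: ·
after 15 — deliver 0→1: ·
after 16 — crash(1): n1:✗foll/b8/[-]
after 17 — deliver 4→2: ·
after 18 — propose(3,'p'): ·
after 19 — deliver 3→0: n0:foll/b8/[x]

8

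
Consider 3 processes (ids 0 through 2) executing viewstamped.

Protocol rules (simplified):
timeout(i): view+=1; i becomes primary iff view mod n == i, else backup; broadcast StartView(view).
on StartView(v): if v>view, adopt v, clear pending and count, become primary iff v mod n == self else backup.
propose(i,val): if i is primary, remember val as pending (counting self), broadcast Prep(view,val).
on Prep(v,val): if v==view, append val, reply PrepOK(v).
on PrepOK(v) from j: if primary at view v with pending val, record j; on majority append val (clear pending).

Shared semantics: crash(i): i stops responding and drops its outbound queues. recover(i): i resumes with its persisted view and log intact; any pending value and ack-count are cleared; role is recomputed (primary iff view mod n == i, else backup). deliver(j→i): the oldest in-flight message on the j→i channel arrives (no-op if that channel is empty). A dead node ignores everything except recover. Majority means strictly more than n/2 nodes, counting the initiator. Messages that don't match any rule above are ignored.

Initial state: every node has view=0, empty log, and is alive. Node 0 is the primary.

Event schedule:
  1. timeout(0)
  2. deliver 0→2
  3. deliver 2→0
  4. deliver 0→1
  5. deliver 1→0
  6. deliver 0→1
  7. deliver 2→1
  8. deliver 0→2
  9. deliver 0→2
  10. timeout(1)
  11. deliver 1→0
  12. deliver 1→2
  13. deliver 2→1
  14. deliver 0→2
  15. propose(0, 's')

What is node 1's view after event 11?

2

[1] timeout(0) → N0(back v1 [-])
[2] deliver 0→2 → N2(back v1 [-])
[3] deliver 2→0 → ∅
[4] deliver 0→1 → N1(prim v1 [-])
[5] deliver 1→0 → ∅
[6] deliver 0→1 → ∅
[7] deliver 2→1 → ∅
[8] deliver 0→2 → ∅
[9] deliver 0→2 → ∅
[10] timeout(1) → N1(back v2 [-])
[11] deliver 1→0 → N0(back v2 [-])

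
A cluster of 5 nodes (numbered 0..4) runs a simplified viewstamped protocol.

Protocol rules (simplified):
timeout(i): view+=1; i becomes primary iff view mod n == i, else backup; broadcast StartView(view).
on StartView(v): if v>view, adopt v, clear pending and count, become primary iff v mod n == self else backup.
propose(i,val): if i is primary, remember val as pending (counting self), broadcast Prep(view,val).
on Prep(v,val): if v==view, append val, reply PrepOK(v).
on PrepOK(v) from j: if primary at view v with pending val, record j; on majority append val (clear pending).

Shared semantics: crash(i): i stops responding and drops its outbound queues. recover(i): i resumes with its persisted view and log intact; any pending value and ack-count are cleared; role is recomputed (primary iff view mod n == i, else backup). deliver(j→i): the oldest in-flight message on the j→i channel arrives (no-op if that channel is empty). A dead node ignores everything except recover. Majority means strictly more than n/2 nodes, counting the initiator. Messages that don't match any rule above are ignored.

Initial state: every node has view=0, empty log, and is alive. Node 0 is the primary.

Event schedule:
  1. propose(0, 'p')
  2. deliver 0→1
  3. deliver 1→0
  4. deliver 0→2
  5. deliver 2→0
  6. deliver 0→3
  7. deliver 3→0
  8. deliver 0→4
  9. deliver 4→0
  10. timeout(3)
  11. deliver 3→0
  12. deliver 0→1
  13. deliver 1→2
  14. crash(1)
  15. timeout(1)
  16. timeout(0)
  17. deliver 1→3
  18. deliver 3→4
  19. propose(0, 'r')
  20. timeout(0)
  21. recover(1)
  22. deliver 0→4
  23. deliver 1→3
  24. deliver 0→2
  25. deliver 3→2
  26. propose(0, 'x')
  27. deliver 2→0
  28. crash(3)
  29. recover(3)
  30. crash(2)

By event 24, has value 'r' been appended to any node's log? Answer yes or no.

no

after 1 — propose(0,'p'): ·
after 2 — deliver 0→1: n1:back/v0/[p]
after 3 — deliver 1→0: ·
after 4 — deliver 0→2: n2:back/v0/[p]
after 5 — deliver 2→0: n0:prim/v0/[p]
after 6 — deliver 0→3: n3:back/v0/[p]
after 7 — deliver 3→0: ·
after 8 — deliver 0→4: n4:back/v0/[p]
after 9 — deliver 4→0: ·
after 10 — timeout(3): n3:back/v1/[p]
after 11 — deliver 3→0: n0:back/v1/[p]
after 12 — deliver 0→1: ·
after 13 — deliver 1→2: ·
after 14 — crash(1): n1:✗back/v0/[p]
after 15 — timeout(1): ·
after 16 — timeout(0): n0:back/v2/[p]
after 17 — deliver 1→3: ·
after 18 — deliver 3→4: n4:back/v1/[p]
after 19 — propose(0,'r'): ·
after 20 — timeout(0): n0:back/v3/[p]
after 21 — recover(1): n1:back/v0/[p]
after 22 — deliver 0→4: n4:back/v2/[p]
after 23 — deliver 1→3: ·
after 24 — deliver 0→2: n2:prim/v2/[p]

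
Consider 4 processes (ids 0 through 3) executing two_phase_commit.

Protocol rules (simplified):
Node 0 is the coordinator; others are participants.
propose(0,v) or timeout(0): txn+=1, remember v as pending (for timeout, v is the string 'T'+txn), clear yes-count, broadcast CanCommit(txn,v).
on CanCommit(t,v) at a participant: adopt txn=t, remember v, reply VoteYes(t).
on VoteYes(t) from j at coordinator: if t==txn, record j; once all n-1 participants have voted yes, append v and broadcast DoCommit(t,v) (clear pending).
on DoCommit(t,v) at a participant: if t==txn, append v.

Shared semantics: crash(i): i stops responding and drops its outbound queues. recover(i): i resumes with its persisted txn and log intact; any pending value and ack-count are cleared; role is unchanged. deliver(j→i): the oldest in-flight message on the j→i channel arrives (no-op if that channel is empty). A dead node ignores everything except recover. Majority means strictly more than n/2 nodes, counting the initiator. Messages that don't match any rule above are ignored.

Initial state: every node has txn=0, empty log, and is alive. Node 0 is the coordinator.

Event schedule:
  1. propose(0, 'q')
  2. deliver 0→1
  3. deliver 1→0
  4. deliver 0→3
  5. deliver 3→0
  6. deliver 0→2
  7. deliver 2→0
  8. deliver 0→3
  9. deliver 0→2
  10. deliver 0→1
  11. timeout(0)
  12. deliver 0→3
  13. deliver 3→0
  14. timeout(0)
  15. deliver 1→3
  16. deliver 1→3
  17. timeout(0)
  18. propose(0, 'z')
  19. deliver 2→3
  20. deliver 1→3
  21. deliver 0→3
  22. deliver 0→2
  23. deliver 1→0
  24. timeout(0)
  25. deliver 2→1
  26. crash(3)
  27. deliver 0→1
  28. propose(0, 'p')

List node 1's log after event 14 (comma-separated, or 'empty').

after 1 — propose(0,'q'): n0:coor/t1/[-]
after 2 — deliver 0→1: n1:part/t1/[-]
after 3 — deliver 1→0: ·
after 4 — deliver 0→3: n3:part/t1/[-]
after 5 — deliver 3→0: ·
after 6 — deliver 0→2: n2:part/t1/[-]
after 7 — deliver 2→0: n0:coor/t1/[q]
after 8 — deliver 0→3: n3:part/t1/[q]
after 9 — deliver 0→2: n2:part/t1/[q]
after 10 — deliver 0→1: n1:part/t1/[q]
after 11 — timeout(0): n0:coor/t2/[q]
after 12 — deliver 0→3: n3:part/t2/[q]
after 13 — deliver 3→0: ·
after 14 — timeout(0): n0:coor/t3/[q]

q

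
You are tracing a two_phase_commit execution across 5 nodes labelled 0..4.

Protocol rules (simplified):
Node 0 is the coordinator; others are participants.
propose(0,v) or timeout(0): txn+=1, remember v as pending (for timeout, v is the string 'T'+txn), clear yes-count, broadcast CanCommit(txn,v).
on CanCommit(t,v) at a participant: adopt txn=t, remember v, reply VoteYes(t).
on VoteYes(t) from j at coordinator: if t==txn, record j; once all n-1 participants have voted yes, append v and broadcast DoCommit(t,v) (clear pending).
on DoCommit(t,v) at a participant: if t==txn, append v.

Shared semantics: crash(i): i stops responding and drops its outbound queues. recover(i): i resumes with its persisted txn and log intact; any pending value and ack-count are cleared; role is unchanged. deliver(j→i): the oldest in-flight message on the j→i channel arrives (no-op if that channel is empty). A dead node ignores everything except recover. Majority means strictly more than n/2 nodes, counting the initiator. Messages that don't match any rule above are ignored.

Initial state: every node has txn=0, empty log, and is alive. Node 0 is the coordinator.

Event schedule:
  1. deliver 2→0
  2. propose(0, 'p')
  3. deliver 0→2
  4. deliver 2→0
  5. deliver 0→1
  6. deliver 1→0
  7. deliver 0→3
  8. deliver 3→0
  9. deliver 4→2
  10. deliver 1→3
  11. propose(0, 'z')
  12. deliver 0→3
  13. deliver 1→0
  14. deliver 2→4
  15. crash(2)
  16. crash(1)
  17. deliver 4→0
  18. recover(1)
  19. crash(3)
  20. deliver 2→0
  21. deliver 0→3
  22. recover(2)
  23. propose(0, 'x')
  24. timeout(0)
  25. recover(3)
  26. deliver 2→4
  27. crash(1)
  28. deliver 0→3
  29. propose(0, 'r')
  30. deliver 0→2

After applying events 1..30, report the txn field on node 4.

e1 deliver 2→0: ·
e2 propose(0,'p'): 0[coor,t=1,-]
e3 deliver 0→2: 2[part,t=1,-]
e4 deliver 2→0: ·
e5 deliver 0→1: 1[part,t=1,-]
e6 deliver 1→0: ·
e7 deliver 0→3: 3[part,t=1,-]
e8 deliver 3→0: ·
e9 deliver 4→2: ·
e10 deliver 1→3: ·
e11 propose(0,'z'): 0[coor,t=2,-]
e12 deliver 0→3: 3[part,t=2,-]
e13 deliver 1→0: ·
e14 deliver 2→4: ·
e15 crash(2): 2[✗part,t=1,-]
e16 crash(1): 1[✗part,t=1,-]
e17 deliver 4→0: ·
e18 recover(1): 1[part,t=1,-]
e19 crash(3): 3[✗part,t=2,-]
e20 deliver 2→0: ·
e21 deliver 0→3: ·
e22 recover(2): 2[part,t=1,-]
e23 propose(0,'x'): 0[coor,t=3,-]
e24 timeout(0): 0[coor,t=4,-]
e25 recover(3): 3[part,t=2,-]
e26 deliver 2→4: ·
e27 crash(1): 1[✗part,t=1,-]
e28 deliver 0→3: 3[part,t=3,-]
e29 propose(0,'r'): 0[coor,t=5,-]
e30 deliver 0→2: 2[part,t=2,-]

0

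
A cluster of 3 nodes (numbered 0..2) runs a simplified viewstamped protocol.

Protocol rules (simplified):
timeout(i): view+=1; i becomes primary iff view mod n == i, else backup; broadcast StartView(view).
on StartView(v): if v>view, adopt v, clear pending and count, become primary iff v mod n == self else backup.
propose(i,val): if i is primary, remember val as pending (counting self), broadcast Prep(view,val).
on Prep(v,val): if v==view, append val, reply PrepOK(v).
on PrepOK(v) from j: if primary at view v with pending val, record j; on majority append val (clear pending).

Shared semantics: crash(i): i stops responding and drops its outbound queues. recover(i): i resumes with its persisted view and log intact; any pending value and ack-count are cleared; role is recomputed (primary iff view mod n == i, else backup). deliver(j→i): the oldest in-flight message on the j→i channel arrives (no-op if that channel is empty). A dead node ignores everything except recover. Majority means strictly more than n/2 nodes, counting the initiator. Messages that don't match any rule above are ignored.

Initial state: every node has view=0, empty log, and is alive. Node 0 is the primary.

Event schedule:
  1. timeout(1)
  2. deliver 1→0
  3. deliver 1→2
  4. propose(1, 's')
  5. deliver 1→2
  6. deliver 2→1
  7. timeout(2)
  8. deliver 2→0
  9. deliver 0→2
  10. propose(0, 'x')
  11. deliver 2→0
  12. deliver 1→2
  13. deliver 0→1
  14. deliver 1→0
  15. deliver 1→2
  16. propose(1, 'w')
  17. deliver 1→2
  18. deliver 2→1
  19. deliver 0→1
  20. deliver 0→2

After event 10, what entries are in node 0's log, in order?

[1] timeout(1) → N1(prim v1 [-])
[2] deliver 1→0 → N0(back v1 [-])
[3] deliver 1→2 → N2(back v1 [-])
[4] propose(1,'s') → ∅
[5] deliver 1→2 → N2(back v1 [s])
[6] deliver 2→1 → N1(prim v1 [s])
[7] timeout(2) → N2(prim v2 [s])
[8] deliver 2→0 → N0(back v2 [-])
[9] deliver 0→2 → ∅
[10] propose(0,'x') → ∅

empty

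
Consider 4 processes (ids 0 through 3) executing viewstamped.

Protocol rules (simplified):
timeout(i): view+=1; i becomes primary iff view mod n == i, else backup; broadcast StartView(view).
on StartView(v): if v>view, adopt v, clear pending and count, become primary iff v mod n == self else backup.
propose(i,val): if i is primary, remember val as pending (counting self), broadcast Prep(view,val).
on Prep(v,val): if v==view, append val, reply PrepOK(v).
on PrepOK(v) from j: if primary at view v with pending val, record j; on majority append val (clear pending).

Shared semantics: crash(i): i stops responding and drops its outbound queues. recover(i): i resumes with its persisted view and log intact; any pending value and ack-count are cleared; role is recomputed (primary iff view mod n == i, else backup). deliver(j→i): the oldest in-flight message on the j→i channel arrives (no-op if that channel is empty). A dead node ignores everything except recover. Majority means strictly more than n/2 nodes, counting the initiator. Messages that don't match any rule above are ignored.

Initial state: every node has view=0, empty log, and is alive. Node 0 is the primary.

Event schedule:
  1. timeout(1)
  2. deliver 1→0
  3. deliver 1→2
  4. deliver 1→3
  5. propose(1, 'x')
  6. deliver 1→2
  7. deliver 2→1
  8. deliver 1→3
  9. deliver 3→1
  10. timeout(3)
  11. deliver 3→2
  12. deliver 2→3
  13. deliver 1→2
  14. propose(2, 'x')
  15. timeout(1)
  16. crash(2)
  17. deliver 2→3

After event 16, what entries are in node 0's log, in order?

empty

step 1 timeout(1): 1={prim,v=1,log=-}
step 2 deliver 1→0: 0={back,v=1,log=-}
step 3 deliver 1→2: 2={back,v=1,log=-}
step 4 deliver 1→3: 3={back,v=1,log=-}
step 5 propose(1,'x'): —
step 6 deliver 1→2: 2={back,v=1,log=x}
step 7 deliver 2→1: —
step 8 deliver 1→3: 3={back,v=1,log=x}
step 9 deliver 3→1: 1={prim,v=1,log=x}
step 10 timeout(3): 3={back,v=2,log=x}
step 11 deliver 3→2: 2={prim,v=2,log=x}
step 12 deliver 2→3: —
step 13 deliver 1→2: —
step 14 propose(2,'x'): —
step 15 timeout(1): 1={back,v=2,log=x}
step 16 crash(2): 2={✗prim,v=2,log=x}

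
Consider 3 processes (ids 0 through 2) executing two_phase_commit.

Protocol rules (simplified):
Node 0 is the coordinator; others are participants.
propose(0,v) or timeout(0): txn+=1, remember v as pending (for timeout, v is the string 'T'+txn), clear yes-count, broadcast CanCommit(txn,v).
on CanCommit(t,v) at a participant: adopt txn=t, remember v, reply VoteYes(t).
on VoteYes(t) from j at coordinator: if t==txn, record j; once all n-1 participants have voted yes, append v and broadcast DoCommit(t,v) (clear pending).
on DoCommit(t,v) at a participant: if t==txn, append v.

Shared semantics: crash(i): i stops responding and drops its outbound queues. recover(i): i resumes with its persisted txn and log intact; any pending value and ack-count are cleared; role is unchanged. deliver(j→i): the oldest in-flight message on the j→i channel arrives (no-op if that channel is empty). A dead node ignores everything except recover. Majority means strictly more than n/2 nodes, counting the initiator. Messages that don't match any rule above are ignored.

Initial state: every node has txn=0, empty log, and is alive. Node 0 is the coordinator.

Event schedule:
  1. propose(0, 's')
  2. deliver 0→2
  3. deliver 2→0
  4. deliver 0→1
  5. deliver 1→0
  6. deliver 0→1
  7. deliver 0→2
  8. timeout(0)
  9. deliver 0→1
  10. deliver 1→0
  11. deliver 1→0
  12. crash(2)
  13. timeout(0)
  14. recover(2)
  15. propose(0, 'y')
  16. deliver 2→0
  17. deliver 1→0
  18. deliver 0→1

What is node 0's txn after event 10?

step 1 propose(0,'s'): 0={coor,t=1,log=-}
step 2 deliver 0→2: 2={part,t=1,log=-}
step 3 deliver 2→0: —
step 4 deliver 0→1: 1={part,t=1,log=-}
step 5 deliver 1→0: 0={coor,t=1,log=s}
step 6 deliver 0→1: 1={part,t=1,log=s}
step 7 deliver 0→2: 2={part,t=1,log=s}
step 8 timeout(0): 0={coor,t=2,log=s}
step 9 deliver 0→1: 1={part,t=2,log=s}
step 10 deliver 1→0: —

2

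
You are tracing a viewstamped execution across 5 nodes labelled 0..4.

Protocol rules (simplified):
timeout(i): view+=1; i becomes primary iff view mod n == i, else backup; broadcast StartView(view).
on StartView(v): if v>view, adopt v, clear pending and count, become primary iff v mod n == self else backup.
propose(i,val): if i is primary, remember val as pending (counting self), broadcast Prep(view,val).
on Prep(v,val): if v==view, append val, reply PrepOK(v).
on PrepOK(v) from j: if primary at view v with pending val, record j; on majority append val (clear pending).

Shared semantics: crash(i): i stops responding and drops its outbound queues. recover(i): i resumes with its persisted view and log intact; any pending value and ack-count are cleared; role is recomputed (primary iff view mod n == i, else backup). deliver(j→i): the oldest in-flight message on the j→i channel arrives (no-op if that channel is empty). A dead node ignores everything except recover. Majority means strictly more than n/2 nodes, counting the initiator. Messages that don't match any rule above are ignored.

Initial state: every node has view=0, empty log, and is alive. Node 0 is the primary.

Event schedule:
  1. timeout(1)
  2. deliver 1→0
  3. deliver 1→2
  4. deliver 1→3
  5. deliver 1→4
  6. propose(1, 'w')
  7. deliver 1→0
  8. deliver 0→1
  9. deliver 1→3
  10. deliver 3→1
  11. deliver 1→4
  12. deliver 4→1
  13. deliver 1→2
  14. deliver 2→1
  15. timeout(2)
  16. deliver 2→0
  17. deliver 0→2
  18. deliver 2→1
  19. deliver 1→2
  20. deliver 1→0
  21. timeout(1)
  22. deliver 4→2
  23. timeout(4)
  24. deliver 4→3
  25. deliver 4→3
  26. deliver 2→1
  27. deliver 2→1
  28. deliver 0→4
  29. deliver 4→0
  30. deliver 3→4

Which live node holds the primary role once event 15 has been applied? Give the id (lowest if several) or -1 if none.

after 1 — timeout(1): n1:prim/v1/[-]
after 2 — deliver 1→0: n0:back/v1/[-]
after 3 — deliver 1→2: n2:back/v1/[-]
after 4 — deliver 1→3: n3:back/v1/[-]
after 5 — deliver 1→4: n4:back/v1/[-]
after 6 — propose(1,'w'): ·
after 7 — deliver 1→0: n0:back/v1/[w]
after 8 — deliver 0→1: ·
after 9 — deliver 1→3: n3:back/v1/[w]
after 10 — deliver 3→1: n1:prim/v1/[w]
after 11 — deliver 1→4: n4:back/v1/[w]
after 12 — deliver 4→1: ·
after 13 — deliver 1→2: n2:back/v1/[w]
after 14 — deliver 2→1: ·
after 15 — timeout(2): n2:prim/v2/[w]

1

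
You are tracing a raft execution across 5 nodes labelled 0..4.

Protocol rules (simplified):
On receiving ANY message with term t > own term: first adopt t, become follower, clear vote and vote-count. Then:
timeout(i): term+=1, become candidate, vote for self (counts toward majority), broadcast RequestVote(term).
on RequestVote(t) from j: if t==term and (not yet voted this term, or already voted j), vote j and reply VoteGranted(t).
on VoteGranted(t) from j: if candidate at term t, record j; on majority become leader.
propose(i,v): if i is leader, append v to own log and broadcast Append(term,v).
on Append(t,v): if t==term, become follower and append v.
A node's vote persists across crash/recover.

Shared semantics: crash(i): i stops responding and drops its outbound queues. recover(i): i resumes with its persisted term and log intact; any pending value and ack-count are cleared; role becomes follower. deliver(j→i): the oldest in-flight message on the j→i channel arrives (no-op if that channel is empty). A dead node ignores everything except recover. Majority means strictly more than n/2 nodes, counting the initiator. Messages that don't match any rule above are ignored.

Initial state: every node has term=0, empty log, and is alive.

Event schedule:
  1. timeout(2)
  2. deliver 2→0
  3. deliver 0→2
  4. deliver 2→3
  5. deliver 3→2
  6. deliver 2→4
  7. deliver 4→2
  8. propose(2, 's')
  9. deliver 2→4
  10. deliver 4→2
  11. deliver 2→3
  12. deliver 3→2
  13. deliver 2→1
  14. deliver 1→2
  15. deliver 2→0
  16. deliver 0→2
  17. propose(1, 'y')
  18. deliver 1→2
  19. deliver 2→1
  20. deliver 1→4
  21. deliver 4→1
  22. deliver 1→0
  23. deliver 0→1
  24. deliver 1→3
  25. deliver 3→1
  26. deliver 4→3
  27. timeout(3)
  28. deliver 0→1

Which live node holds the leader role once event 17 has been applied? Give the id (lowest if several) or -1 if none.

step 1 timeout(2): 2={cand,t=1,log=-}
step 2 deliver 2→0: 0={foll,t=1,log=-}
step 3 deliver 0→2: —
step 4 deliver 2→3: 3={foll,t=1,log=-}
step 5 deliver 3→2: 2={lead,t=1,log=-}
step 6 deliver 2→4: 4={foll,t=1,log=-}
step 7 deliver 4→2: —
step 8 propose(2,'s'): 2={lead,t=1,log=s}
step 9 deliver 2→4: 4={foll,t=1,log=s}
step 10 deliver 4→2: —
step 11 deliver 2→3: 3={foll,t=1,log=s}
step 12 deliver 3→2: —
step 13 deliver 2→1: 1={foll,t=1,log=-}
step 14 deliver 1→2: —
step 15 deliver 2→0: 0={foll,t=1,log=s}
step 16 deliver 0→2: —
step 17 propose(1,'y'): —

2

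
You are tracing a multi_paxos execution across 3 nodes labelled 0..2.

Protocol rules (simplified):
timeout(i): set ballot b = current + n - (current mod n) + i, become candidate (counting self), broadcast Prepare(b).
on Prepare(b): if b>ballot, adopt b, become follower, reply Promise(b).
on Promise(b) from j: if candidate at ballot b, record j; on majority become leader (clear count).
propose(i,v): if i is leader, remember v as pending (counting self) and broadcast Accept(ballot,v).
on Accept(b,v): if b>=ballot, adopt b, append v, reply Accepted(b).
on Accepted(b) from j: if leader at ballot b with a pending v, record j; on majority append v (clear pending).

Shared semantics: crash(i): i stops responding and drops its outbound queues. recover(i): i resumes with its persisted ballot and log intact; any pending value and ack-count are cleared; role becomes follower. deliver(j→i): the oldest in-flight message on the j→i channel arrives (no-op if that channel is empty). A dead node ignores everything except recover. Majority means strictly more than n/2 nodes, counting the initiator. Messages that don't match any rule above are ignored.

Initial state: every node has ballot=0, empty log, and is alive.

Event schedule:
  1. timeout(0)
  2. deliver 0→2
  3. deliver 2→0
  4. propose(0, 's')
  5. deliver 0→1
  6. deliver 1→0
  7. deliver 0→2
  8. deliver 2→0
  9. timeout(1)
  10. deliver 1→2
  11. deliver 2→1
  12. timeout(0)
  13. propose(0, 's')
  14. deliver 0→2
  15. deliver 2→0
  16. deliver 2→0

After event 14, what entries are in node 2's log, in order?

s

after 1 — timeout(0): n0:cand/b3/[-]
after 2 — deliver 0→2: n2:foll/b3/[-]
after 3 — deliver 2→0: n0:lead/b3/[-]
after 4 — propose(0,'s'): ·
after 5 — deliver 0→1: n1:foll/b3/[-]
after 6 — deliver 1→0: ·
after 7 — deliver 0→2: n2:foll/b3/[s]
after 8 — deliver 2→0: n0:lead/b3/[s]
after 9 — timeout(1): n1:cand/b7/[-]
after 10 — deliver 1→2: n2:foll/b7/[s]
after 11 — deliver 2→1: n1:lead/b7/[-]
after 12 — timeout(0): n0:cand/b6/[s]
after 13 — propose(0,'s'): ·
after 14 — deliver 0→2: ·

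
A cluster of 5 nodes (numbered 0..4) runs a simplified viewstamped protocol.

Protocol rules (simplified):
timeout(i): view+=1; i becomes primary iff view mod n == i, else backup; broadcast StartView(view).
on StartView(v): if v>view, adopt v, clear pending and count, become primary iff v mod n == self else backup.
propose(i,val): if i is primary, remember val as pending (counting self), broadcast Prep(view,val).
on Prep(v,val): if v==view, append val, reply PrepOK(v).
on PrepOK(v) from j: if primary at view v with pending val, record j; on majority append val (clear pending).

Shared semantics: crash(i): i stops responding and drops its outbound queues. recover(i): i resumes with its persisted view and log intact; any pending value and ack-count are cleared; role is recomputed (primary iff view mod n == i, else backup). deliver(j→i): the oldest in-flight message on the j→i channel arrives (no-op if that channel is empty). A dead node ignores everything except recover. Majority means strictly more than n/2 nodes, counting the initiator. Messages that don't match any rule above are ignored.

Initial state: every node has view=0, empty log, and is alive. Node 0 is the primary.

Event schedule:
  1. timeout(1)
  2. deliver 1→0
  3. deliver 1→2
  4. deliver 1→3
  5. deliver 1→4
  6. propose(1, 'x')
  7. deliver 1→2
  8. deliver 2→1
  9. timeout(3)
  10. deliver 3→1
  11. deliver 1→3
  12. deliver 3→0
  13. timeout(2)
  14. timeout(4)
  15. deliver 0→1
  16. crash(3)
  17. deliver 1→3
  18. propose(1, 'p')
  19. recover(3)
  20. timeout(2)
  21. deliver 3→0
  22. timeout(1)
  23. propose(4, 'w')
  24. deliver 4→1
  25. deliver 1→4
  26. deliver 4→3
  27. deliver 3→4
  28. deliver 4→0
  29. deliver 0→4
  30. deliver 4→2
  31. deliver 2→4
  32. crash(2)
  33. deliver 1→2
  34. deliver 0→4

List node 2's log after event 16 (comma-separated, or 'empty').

x

step 1 timeout(1): 1={prim,v=1,log=-}
step 2 deliver 1→0: 0={back,v=1,log=-}
step 3 deliver 1→2: 2={back,v=1,log=-}
step 4 deliver 1→3: 3={back,v=1,log=-}
step 5 deliver 1→4: 4={back,v=1,log=-}
step 6 propose(1,'x'): —
step 7 deliver 1→2: 2={back,v=1,log=x}
step 8 deliver 2→1: —
step 9 timeout(3): 3={back,v=2,log=-}
step 10 deliver 3→1: 1={back,v=2,log=-}
step 11 deliver 1→3: —
step 12 deliver 3→0: 0={back,v=2,log=-}
step 13 timeout(2): 2={prim,v=2,log=x}
step 14 timeout(4): 4={back,v=2,log=-}
step 15 deliver 0→1: —
step 16 crash(3): 3={✗back,v=2,log=-}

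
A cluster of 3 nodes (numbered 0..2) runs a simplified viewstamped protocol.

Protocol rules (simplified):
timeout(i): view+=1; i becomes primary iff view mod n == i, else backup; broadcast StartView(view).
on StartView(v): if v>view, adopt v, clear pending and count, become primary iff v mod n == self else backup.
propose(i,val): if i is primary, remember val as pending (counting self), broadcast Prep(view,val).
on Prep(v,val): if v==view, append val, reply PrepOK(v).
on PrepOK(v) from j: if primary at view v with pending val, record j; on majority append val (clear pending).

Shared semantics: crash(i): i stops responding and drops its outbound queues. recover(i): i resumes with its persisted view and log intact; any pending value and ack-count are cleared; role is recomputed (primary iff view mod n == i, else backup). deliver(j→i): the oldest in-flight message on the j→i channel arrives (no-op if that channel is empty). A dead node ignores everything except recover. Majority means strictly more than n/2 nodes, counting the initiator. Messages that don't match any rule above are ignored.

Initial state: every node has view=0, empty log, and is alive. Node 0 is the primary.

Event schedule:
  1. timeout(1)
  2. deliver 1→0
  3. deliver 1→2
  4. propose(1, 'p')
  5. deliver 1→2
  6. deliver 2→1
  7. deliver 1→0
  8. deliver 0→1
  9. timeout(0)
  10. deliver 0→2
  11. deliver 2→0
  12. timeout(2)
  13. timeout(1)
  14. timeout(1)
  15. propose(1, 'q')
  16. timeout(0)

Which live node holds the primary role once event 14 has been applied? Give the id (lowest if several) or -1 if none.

-1

after 1 — timeout(1): n1:prim/v1/[-]
after 2 — deliver 1→0: n0:back/v1/[-]
after 3 — deliver 1→2: n2:back/v1/[-]
after 4 — propose(1,'p'): ·
after 5 — deliver 1→2: n2:back/v1/[p]
after 6 — deliver 2→1: n1:prim/v1/[p]
after 7 — deliver 1→0: n0:back/v1/[p]
after 8 — deliver 0→1: ·
after 9 — timeout(0): n0:back/v2/[p]
after 10 — deliver 0→2: n2:prim/v2/[p]
after 11 — deliver 2→0: ·
after 12 — timeout(2): n2:back/v3/[p]
after 13 — timeout(1): n1:back/v2/[p]
after 14 — timeout(1): n1:back/v3/[p]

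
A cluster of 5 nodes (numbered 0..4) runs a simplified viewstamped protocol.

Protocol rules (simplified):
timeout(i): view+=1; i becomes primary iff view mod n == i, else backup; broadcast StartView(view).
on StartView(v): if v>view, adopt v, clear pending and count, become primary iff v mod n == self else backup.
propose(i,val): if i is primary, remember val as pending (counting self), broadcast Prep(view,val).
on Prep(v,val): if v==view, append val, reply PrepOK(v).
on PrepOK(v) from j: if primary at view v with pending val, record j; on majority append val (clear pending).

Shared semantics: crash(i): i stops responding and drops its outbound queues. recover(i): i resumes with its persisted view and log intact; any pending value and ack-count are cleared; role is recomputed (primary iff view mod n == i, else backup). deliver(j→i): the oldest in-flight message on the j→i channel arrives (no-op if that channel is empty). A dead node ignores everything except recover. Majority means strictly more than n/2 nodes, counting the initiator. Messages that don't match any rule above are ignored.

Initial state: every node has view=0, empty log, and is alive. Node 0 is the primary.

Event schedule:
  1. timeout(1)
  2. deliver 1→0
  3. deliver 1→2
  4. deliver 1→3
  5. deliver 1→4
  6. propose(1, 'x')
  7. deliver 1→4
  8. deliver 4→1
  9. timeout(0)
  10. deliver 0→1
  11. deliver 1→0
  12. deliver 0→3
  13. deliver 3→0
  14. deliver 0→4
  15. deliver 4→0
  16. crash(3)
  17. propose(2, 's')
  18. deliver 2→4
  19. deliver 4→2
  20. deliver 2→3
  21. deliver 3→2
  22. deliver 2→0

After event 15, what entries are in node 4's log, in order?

step 1 timeout(1): 1={prim,v=1,log=-}
step 2 deliver 1→0: 0={back,v=1,log=-}
step 3 deliver 1→2: 2={back,v=1,log=-}
step 4 deliver 1→3: 3={back,v=1,log=-}
step 5 deliver 1→4: 4={back,v=1,log=-}
step 6 propose(1,'x'): —
step 7 deliver 1→4: 4={back,v=1,log=x}
step 8 deliver 4→1: —
step 9 timeout(0): 0={back,v=2,log=-}
step 10 deliver 0→1: 1={back,v=2,log=-}
step 11 deliver 1→0: —
step 12 deliver 0→3: 3={back,v=2,log=-}
step 13 deliver 3→0: —
step 14 deliver 0→4: 4={back,v=2,log=x}
step 15 deliver 4→0: —

x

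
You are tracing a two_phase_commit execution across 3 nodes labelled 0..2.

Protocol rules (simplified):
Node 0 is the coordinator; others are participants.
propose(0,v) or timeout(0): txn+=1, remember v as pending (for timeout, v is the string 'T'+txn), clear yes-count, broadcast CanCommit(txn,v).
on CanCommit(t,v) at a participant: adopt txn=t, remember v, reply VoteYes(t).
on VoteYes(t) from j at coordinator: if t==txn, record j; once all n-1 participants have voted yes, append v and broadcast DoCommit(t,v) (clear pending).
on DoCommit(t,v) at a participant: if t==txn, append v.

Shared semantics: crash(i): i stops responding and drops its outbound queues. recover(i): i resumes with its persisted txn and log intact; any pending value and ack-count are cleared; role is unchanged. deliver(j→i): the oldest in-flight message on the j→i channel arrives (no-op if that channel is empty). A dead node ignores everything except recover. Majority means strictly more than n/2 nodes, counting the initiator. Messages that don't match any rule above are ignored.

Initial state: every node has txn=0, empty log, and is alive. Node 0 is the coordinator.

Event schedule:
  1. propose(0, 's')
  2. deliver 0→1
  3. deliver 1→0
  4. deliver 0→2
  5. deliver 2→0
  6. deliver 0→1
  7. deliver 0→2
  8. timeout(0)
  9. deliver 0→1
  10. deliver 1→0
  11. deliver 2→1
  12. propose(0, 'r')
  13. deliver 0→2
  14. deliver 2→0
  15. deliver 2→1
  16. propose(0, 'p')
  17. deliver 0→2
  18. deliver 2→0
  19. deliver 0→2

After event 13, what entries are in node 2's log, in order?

s

after 1 — propose(0,'s'): n0:coor/t1/[-]
after 2 — deliver 0→1: n1:part/t1/[-]
after 3 — deliver 1→0: ·
after 4 — deliver 0→2: n2:part/t1/[-]
after 5 — deliver 2→0: n0:coor/t1/[s]
after 6 — deliver 0→1: n1:part/t1/[s]
after 7 — deliver 0→2: n2:part/t1/[s]
after 8 — timeout(0): n0:coor/t2/[s]
after 9 — deliver 0→1: n1:part/t2/[s]
after 10 — deliver 1→0: ·
after 11 — deliver 2→1: ·
after 12 — propose(0,'r'): n0:coor/t3/[s]
after 13 — deliver 0→2: n2:part/t2/[s]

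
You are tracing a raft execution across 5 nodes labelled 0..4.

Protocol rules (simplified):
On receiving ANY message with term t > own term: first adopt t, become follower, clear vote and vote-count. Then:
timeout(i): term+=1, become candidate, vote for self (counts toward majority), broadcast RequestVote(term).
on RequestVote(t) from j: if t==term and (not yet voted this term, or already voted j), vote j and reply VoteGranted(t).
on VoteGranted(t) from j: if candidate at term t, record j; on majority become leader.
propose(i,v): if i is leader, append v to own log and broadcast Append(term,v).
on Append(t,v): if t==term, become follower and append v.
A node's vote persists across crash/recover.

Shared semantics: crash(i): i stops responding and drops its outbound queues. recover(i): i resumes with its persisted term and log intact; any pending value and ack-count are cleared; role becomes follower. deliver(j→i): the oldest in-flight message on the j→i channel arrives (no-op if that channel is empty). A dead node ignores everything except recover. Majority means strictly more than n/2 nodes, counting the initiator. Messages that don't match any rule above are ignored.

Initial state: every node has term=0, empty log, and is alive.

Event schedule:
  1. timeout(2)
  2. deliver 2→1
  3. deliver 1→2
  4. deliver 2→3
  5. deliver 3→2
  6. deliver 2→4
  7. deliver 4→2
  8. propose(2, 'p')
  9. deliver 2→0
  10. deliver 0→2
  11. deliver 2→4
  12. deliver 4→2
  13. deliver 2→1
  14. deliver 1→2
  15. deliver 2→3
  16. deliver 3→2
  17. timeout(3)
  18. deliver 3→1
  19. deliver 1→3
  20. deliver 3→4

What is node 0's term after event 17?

1

after 1 — timeout(2): n2:cand/t1/[-]
after 2 — deliver 2→1: n1:foll/t1/[-]
after 3 — deliver 1→2: ·
after 4 — deliver 2→3: n3:foll/t1/[-]
after 5 — deliver 3→2: n2:lead/t1/[-]
after 6 — deliver 2→4: n4:foll/t1/[-]
after 7 — deliver 4→2: ·
after 8 — propose(2,'p'): n2:lead/t1/[p]
after 9 — deliver 2→0: n0:foll/t1/[-]
after 10 — deliver 0→2: ·
after 11 — deliver 2→4: n4:foll/t1/[p]
after 12 — deliver 4→2: ·
after 13 — deliver 2→1: n1:foll/t1/[p]
after 14 — deliver 1→2: ·
after 15 — deliver 2→3: n3:foll/t1/[p]
after 16 — deliver 3→2: ·
after 17 — timeout(3): n3:cand/t2/[p]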